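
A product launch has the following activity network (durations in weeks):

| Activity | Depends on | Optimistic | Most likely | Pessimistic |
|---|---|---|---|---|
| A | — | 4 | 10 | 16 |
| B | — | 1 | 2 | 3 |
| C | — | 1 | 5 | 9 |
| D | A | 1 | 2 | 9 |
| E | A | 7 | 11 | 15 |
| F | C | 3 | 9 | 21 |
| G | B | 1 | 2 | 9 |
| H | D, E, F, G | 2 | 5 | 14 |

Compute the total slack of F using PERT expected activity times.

te_A = (4 + 4·10 + 16)/6 = 60/6 = 10
te_B = (1 + 4·2 + 3)/6 = 12/6 = 2
te_C = (1 + 4·5 + 9)/6 = 30/6 = 5
te_D = (1 + 4·2 + 9)/6 = 18/6 = 3
te_E = (7 + 4·11 + 15)/6 = 66/6 = 11
te_F = (3 + 4·9 + 21)/6 = 60/6 = 10
te_G = (1 + 4·2 + 9)/6 = 18/6 = 3
te_H = (2 + 4·5 + 14)/6 = 36/6 = 6

Forward pass:
ES_A = 0; EF_A = 10
ES_B = 0; EF_B = 2
ES_C = 0; EF_C = 5
ES_D = 10; EF_D = 10+3 = 13
ES_E = 10; EF_E = 10+11 = 21
ES_F = 5; EF_F = 5+10 = 15
ES_G = 2; EF_G = 2+3 = 5
ES_H = max(EF_D=13, EF_E=21, EF_F=15, EF_G=5) = 21; EF_H = 21+6 = 27
Expected project duration μ = 27 weeks. Critical path: A → E → H.

Backward pass:
LF_H = 27; LS_H = 27−6 = 21
LF_G = LS_H = 21; LS_G = 21−3 = 18
LF_F = LS_H = 21; LS_F = 21−10 = 11
LF_E = LS_H = 21; LS_E = 21−11 = 10
LF_D = LS_H = 21; LS_D = 21−3 = 18
LF_C = LS_F = 11; LS_C = 11−5 = 6
LF_B = LS_G = 18; LS_B = 18−2 = 16
LF_A = min(LS_D=18, LS_E=10) = 10; LS_A = 10−10 = 0
Slack_F = LS_F − ES_F = 11 − 5 = 6

6 weeks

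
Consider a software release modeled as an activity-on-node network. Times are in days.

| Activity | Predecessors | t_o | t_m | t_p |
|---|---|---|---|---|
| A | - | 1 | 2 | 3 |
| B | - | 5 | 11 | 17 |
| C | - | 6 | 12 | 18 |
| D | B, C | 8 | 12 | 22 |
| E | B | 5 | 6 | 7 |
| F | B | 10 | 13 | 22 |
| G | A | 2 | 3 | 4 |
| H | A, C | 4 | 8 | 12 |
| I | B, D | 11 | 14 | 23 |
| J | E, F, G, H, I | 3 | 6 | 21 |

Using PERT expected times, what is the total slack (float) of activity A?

30 days

te_A = (1 + 4·2 + 3)/6 = 12/6 = 2
te_B = (5 + 4·11 + 17)/6 = 66/6 = 11
te_C = (6 + 4·12 + 18)/6 = 72/6 = 12
te_D = (8 + 4·12 + 22)/6 = 78/6 = 13
te_E = (5 + 4·6 + 7)/6 = 36/6 = 6
te_F = (10 + 4·13 + 22)/6 = 84/6 = 14
te_G = (2 + 4·3 + 4)/6 = 18/6 = 3
te_H = (4 + 4·8 + 12)/6 = 48/6 = 8
te_I = (11 + 4·14 + 23)/6 = 90/6 = 15
te_J = (3 + 4·6 + 21)/6 = 48/6 = 8

Forward pass:
ES_A = 0; EF_A = 2
ES_B = 0; EF_B = 11
ES_C = 0; EF_C = 12
ES_D = max(EF_B=11, EF_C=12) = 12; EF_D = 12+13 = 25
ES_E = 11; EF_E = 11+6 = 17
ES_F = 11; EF_F = 11+14 = 25
ES_G = 2; EF_G = 2+3 = 5
ES_H = max(EF_A=2, EF_C=12) = 12; EF_H = 12+8 = 20
ES_I = max(EF_B=11, EF_D=25) = 25; EF_I = 25+15 = 40
ES_J = max(EF_E=17, EF_F=25, EF_G=5, EF_H=20, EF_I=40) = 40; EF_J = 40+8 = 48
Expected project duration μ = 48 days. Critical path: C → D → I → J.

Backward pass:
LF_J = 48; LS_J = 48−8 = 40
LF_I = LS_J = 40; LS_I = 40−15 = 25
LF_H = LS_J = 40; LS_H = 40−8 = 32
LF_G = LS_J = 40; LS_G = 40−3 = 37
LF_F = LS_J = 40; LS_F = 40−14 = 26
LF_E = LS_J = 40; LS_E = 40−6 = 34
LF_D = LS_I = 25; LS_D = 25−13 = 12
LF_C = min(LS_D=12, LS_H=32) = 12; LS_C = 12−12 = 0
LF_B = min(LS_D=12, LS_E=34, LS_F=26, LS_I=25) = 12; LS_B = 12−11 = 1
LF_A = min(LS_G=37, LS_H=32) = 32; LS_A = 32−2 = 30
Slack_A = LS_A − ES_A = 30 − 0 = 30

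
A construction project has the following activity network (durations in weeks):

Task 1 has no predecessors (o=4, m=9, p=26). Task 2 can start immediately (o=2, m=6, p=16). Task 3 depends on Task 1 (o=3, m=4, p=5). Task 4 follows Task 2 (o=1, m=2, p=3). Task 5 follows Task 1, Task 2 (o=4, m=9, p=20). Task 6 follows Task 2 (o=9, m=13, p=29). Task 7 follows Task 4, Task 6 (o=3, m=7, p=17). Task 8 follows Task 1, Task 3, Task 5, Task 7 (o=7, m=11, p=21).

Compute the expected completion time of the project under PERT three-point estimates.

42 weeks

te_Task 1 = (4 + 4·9 + 26)/6 = 66/6 = 11
te_Task 2 = (2 + 4·6 + 16)/6 = 42/6 = 7
te_Task 3 = (3 + 4·4 + 5)/6 = 24/6 = 4
te_Task 4 = (1 + 4·2 + 3)/6 = 12/6 = 2
te_Task 5 = (4 + 4·9 + 20)/6 = 60/6 = 10
te_Task 6 = (9 + 4·13 + 29)/6 = 90/6 = 15
te_Task 7 = (3 + 4·7 + 17)/6 = 48/6 = 8
te_Task 8 = (7 + 4·11 + 21)/6 = 72/6 = 12

Forward pass:
ES_Task 1 = 0; EF_Task 1 = 11
ES_Task 2 = 0; EF_Task 2 = 7
ES_Task 3 = 11; EF_Task 3 = 11+4 = 15
ES_Task 4 = 7; EF_Task 4 = 7+2 = 9
ES_Task 5 = max(EF_Task 1=11, EF_Task 2=7) = 11; EF_Task 5 = 11+10 = 21
ES_Task 6 = 7; EF_Task 6 = 7+15 = 22
ES_Task 7 = max(EF_Task 4=9, EF_Task 6=22) = 22; EF_Task 7 = 22+8 = 30
ES_Task 8 = max(EF_Task 1=11, EF_Task 3=15, EF_Task 5=21, EF_Task 7=30) = 30; EF_Task 8 = 30+12 = 42
Expected project duration μ = 42 weeks. Critical path: Task 2 → Task 6 → Task 7 → Task 8.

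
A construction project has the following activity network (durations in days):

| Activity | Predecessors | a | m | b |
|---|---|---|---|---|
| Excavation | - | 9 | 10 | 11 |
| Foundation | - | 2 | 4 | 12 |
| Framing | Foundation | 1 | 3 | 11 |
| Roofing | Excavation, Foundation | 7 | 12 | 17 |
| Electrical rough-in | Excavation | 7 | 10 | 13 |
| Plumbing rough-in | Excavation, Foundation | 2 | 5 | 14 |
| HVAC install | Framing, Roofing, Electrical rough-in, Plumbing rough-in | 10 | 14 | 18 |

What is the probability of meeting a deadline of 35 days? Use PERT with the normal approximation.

te_Excavation = (9 + 4·10 + 11)/6 = 60/6 = 10; σ²_Excavation = ((11−9)/6)² = 0.111
te_Foundation = (2 + 4·4 + 12)/6 = 30/6 = 5; σ²_Foundation = ((12−2)/6)² = 2.778
te_Framing = (1 + 4·3 + 11)/6 = 24/6 = 4; σ²_Framing = ((11−1)/6)² = 2.778
te_Roofing = (7 + 4·12 + 17)/6 = 72/6 = 12; σ²_Roofing = ((17−7)/6)² = 2.778
te_Electrical rough-in = (7 + 4·10 + 13)/6 = 60/6 = 10; σ²_Electrical rough-in = ((13−7)/6)² = 1.000
te_Plumbing rough-in = (2 + 4·5 + 14)/6 = 36/6 = 6; σ²_Plumbing rough-in = ((14−2)/6)² = 4.000
te_HVAC install = (10 + 4·14 + 18)/6 = 84/6 = 14; σ²_HVAC install = ((18−10)/6)² = 1.778

Forward pass:
ES_Excavation = 0; EF_Excavation = 10
ES_Foundation = 0; EF_Foundation = 5
ES_Framing = 5; EF_Framing = 5+4 = 9
ES_Roofing = max(EF_Excavation=10, EF_Foundation=5) = 10; EF_Roofing = 10+12 = 22
ES_Electrical rough-in = 10; EF_Electrical rough-in = 10+10 = 20
ES_Plumbing rough-in = max(EF_Excavation=10, EF_Foundation=5) = 10; EF_Plumbing rough-in = 10+6 = 16
ES_HVAC install = max(EF_Framing=9, EF_Roofing=22, EF_Electrical rough-in=20, EF_Plumbing rough-in=16) = 22; EF_HVAC install = 22+14 = 36
Expected project duration μ = 36 days. Critical path: Excavation → Roofing → HVAC install.

Variance along critical path = 0.111 + 2.778 + 1.778 = 4.667; σ = √4.667 = 2.160 days.
Z = (35 − 36) / 2.160 = -0.463
P(T ≤ 35) = Φ(-0.463) ≈ 0.322

0.322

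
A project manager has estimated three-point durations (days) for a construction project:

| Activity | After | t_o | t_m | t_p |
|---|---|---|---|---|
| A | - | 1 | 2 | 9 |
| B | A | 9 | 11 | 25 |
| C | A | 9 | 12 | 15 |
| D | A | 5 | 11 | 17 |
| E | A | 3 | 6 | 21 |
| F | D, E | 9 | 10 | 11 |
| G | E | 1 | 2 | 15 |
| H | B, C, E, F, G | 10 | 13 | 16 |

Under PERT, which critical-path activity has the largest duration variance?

D

te_A = (1 + 4·2 + 9)/6 = 18/6 = 3; σ²_A = ((9−1)/6)² = 1.778
te_B = (9 + 4·11 + 25)/6 = 78/6 = 13; σ²_B = ((25−9)/6)² = 7.111
te_C = (9 + 4·12 + 15)/6 = 72/6 = 12; σ²_C = ((15−9)/6)² = 1.000
te_D = (5 + 4·11 + 17)/6 = 66/6 = 11; σ²_D = ((17−5)/6)² = 4.000
te_E = (3 + 4·6 + 21)/6 = 48/6 = 8; σ²_E = ((21−3)/6)² = 9.000
te_F = (9 + 4·10 + 11)/6 = 60/6 = 10; σ²_F = ((11−9)/6)² = 0.111
te_G = (1 + 4·2 + 15)/6 = 24/6 = 4; σ²_G = ((15−1)/6)² = 5.444
te_H = (10 + 4·13 + 16)/6 = 78/6 = 13; σ²_H = ((16−10)/6)² = 1.000

Forward pass:
ES_A = 0; EF_A = 3
ES_B = 3; EF_B = 3+13 = 16
ES_C = 3; EF_C = 3+12 = 15
ES_D = 3; EF_D = 3+11 = 14
ES_E = 3; EF_E = 3+8 = 11
ES_F = max(EF_D=14, EF_E=11) = 14; EF_F = 14+10 = 24
ES_G = 11; EF_G = 11+4 = 15
ES_H = max(EF_B=16, EF_C=15, EF_E=11, EF_F=24, EF_G=15) = 24; EF_H = 24+13 = 37
Expected project duration μ = 37 days. Critical path: A → D → F → H.

Variances on critical path: σ²_A=1.778, σ²_D=4.000, σ²_F=0.111, σ²_H=1.000.
Largest is σ²_D = 4.000.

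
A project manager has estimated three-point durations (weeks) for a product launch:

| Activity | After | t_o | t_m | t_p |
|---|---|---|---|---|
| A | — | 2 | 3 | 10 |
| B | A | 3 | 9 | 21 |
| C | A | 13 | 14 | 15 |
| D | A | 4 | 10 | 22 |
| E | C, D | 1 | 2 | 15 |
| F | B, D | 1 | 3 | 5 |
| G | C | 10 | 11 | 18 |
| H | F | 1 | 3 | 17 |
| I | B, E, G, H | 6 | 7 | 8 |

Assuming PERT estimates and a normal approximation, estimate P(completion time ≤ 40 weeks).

te_A = (2 + 4·3 + 10)/6 = 24/6 = 4; σ²_A = ((10−2)/6)² = 1.778
te_B = (3 + 4·9 + 21)/6 = 60/6 = 10; σ²_B = ((21−3)/6)² = 9.000
te_C = (13 + 4·14 + 15)/6 = 84/6 = 14; σ²_C = ((15−13)/6)² = 0.111
te_D = (4 + 4·10 + 22)/6 = 66/6 = 11; σ²_D = ((22−4)/6)² = 9.000
te_E = (1 + 4·2 + 15)/6 = 24/6 = 4; σ²_E = ((15−1)/6)² = 5.444
te_F = (1 + 4·3 + 5)/6 = 18/6 = 3; σ²_F = ((5−1)/6)² = 0.444
te_G = (10 + 4·11 + 18)/6 = 72/6 = 12; σ²_G = ((18−10)/6)² = 1.778
te_H = (1 + 4·3 + 17)/6 = 30/6 = 5; σ²_H = ((17−1)/6)² = 7.111
te_I = (6 + 4·7 + 8)/6 = 42/6 = 7; σ²_I = ((8−6)/6)² = 0.111

Forward pass:
ES_A = 0; EF_A = 4
ES_B = 4; EF_B = 4+10 = 14
ES_C = 4; EF_C = 4+14 = 18
ES_D = 4; EF_D = 4+11 = 15
ES_E = max(EF_C=18, EF_D=15) = 18; EF_E = 18+4 = 22
ES_F = max(EF_B=14, EF_D=15) = 15; EF_F = 15+3 = 18
ES_G = 18; EF_G = 18+12 = 30
ES_H = 18; EF_H = 18+5 = 23
ES_I = max(EF_B=14, EF_E=22, EF_G=30, EF_H=23) = 30; EF_I = 30+7 = 37
Expected project duration μ = 37 weeks. Critical path: A → C → G → I.

Variance along critical path = 1.778 + 0.111 + 1.778 + 0.111 = 3.778; σ = √3.778 = 1.944 weeks.
Z = (40 − 37) / 1.944 = 1.543
P(T ≤ 40) = Φ(1.543) ≈ 0.939

0.939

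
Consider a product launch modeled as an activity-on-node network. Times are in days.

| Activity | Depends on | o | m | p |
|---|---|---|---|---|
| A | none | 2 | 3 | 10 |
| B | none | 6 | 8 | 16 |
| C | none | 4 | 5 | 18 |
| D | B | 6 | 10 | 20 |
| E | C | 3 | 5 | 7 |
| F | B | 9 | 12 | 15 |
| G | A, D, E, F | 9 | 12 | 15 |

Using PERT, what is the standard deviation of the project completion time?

te_A = (2 + 4·3 + 10)/6 = 24/6 = 4; σ²_A = ((10−2)/6)² = 1.778
te_B = (6 + 4·8 + 16)/6 = 54/6 = 9; σ²_B = ((16−6)/6)² = 2.778
te_C = (4 + 4·5 + 18)/6 = 42/6 = 7; σ²_C = ((18−4)/6)² = 5.444
te_D = (6 + 4·10 + 20)/6 = 66/6 = 11; σ²_D = ((20−6)/6)² = 5.444
te_E = (3 + 4·5 + 7)/6 = 30/6 = 5; σ²_E = ((7−3)/6)² = 0.444
te_F = (9 + 4·12 + 15)/6 = 72/6 = 12; σ²_F = ((15−9)/6)² = 1.000
te_G = (9 + 4·12 + 15)/6 = 72/6 = 12; σ²_G = ((15−9)/6)² = 1.000

Forward pass:
ES_A = 0; EF_A = 4
ES_B = 0; EF_B = 9
ES_C = 0; EF_C = 7
ES_D = 9; EF_D = 9+11 = 20
ES_E = 7; EF_E = 7+5 = 12
ES_F = 9; EF_F = 9+12 = 21
ES_G = max(EF_A=4, EF_D=20, EF_E=12, EF_F=21) = 21; EF_G = 21+12 = 33
Expected project duration μ = 33 days. Critical path: B → F → G.

Variance along critical path = 2.778 + 1.000 + 1.000 = 4.778
σ = √4.778 = 2.186 days

2.19 days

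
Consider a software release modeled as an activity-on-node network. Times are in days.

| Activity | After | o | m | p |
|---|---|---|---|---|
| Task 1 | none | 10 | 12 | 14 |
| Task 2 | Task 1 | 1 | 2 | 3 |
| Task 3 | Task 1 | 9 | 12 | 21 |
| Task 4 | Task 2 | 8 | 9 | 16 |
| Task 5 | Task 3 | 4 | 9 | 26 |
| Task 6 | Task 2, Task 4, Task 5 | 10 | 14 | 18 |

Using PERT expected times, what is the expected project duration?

te_Task 1 = (10 + 4·12 + 14)/6 = 72/6 = 12
te_Task 2 = (1 + 4·2 + 3)/6 = 12/6 = 2
te_Task 3 = (9 + 4·12 + 21)/6 = 78/6 = 13
te_Task 4 = (8 + 4·9 + 16)/6 = 60/6 = 10
te_Task 5 = (4 + 4·9 + 26)/6 = 66/6 = 11
te_Task 6 = (10 + 4·14 + 18)/6 = 84/6 = 14

Forward pass:
ES_Task 1 = 0; EF_Task 1 = 12
ES_Task 2 = 12; EF_Task 2 = 12+2 = 14
ES_Task 3 = 12; EF_Task 3 = 12+13 = 25
ES_Task 4 = 14; EF_Task 4 = 14+10 = 24
ES_Task 5 = 25; EF_Task 5 = 25+11 = 36
ES_Task 6 = max(EF_Task 2=14, EF_Task 4=24, EF_Task 5=36) = 36; EF_Task 6 = 36+14 = 50
Expected project duration μ = 50 days. Critical path: Task 1 → Task 3 → Task 5 → Task 6.

50 days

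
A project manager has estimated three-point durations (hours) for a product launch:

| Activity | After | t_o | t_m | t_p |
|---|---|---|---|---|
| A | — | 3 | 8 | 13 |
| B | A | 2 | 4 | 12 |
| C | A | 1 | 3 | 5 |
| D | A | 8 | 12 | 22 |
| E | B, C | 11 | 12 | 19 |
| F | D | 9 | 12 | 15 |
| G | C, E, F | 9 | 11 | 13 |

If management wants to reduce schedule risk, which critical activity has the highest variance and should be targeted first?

D

te_A = (3 + 4·8 + 13)/6 = 48/6 = 8; σ²_A = ((13−3)/6)² = 2.778
te_B = (2 + 4·4 + 12)/6 = 30/6 = 5; σ²_B = ((12−2)/6)² = 2.778
te_C = (1 + 4·3 + 5)/6 = 18/6 = 3; σ²_C = ((5−1)/6)² = 0.444
te_D = (8 + 4·12 + 22)/6 = 78/6 = 13; σ²_D = ((22−8)/6)² = 5.444
te_E = (11 + 4·12 + 19)/6 = 78/6 = 13; σ²_E = ((19−11)/6)² = 1.778
te_F = (9 + 4·12 + 15)/6 = 72/6 = 12; σ²_F = ((15−9)/6)² = 1.000
te_G = (9 + 4·11 + 13)/6 = 66/6 = 11; σ²_G = ((13−9)/6)² = 0.444

Forward pass:
ES_A = 0; EF_A = 8
ES_B = 8; EF_B = 8+5 = 13
ES_C = 8; EF_C = 8+3 = 11
ES_D = 8; EF_D = 8+13 = 21
ES_E = max(EF_B=13, EF_C=11) = 13; EF_E = 13+13 = 26
ES_F = 21; EF_F = 21+12 = 33
ES_G = max(EF_C=11, EF_E=26, EF_F=33) = 33; EF_G = 33+11 = 44
Expected project duration μ = 44 hours. Critical path: A → D → F → G.

Variances on critical path: σ²_A=2.778, σ²_D=5.444, σ²_F=1.000, σ²_G=0.444.
Largest is σ²_D = 5.444.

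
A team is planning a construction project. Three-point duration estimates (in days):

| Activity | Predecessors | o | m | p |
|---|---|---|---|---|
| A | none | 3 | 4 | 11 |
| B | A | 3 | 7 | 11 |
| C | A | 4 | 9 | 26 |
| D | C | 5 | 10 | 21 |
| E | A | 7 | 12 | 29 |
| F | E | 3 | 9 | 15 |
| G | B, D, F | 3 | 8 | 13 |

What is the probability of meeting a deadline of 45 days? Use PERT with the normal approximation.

te_A = (3 + 4·4 + 11)/6 = 30/6 = 5; σ²_A = ((11−3)/6)² = 1.778
te_B = (3 + 4·7 + 11)/6 = 42/6 = 7; σ²_B = ((11−3)/6)² = 1.778
te_C = (4 + 4·9 + 26)/6 = 66/6 = 11; σ²_C = ((26−4)/6)² = 13.444
te_D = (5 + 4·10 + 21)/6 = 66/6 = 11; σ²_D = ((21−5)/6)² = 7.111
te_E = (7 + 4·12 + 29)/6 = 84/6 = 14; σ²_E = ((29−7)/6)² = 13.444
te_F = (3 + 4·9 + 15)/6 = 54/6 = 9; σ²_F = ((15−3)/6)² = 4.000
te_G = (3 + 4·8 + 13)/6 = 48/6 = 8; σ²_G = ((13−3)/6)² = 2.778

Forward pass:
ES_A = 0; EF_A = 5
ES_B = 5; EF_B = 5+7 = 12
ES_C = 5; EF_C = 5+11 = 16
ES_D = 16; EF_D = 16+11 = 27
ES_E = 5; EF_E = 5+14 = 19
ES_F = 19; EF_F = 19+9 = 28
ES_G = max(EF_B=12, EF_D=27, EF_F=28) = 28; EF_G = 28+8 = 36
Expected project duration μ = 36 days. Critical path: A → E → F → G.

Variance along critical path = 1.778 + 13.444 + 4.000 + 2.778 = 22.000; σ = √22.000 = 4.690 days.
Z = (45 − 36) / 4.690 = 1.919
P(T ≤ 45) = Φ(1.919) ≈ 0.972

0.972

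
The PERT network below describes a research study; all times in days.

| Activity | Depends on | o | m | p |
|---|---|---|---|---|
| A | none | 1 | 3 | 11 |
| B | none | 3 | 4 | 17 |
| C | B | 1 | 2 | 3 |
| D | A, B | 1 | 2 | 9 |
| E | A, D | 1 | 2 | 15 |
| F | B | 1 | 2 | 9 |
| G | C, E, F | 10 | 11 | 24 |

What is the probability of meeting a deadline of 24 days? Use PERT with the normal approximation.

te_A = (1 + 4·3 + 11)/6 = 24/6 = 4; σ²_A = ((11−1)/6)² = 2.778
te_B = (3 + 4·4 + 17)/6 = 36/6 = 6; σ²_B = ((17−3)/6)² = 5.444
te_C = (1 + 4·2 + 3)/6 = 12/6 = 2; σ²_C = ((3−1)/6)² = 0.111
te_D = (1 + 4·2 + 9)/6 = 18/6 = 3; σ²_D = ((9−1)/6)² = 1.778
te_E = (1 + 4·2 + 15)/6 = 24/6 = 4; σ²_E = ((15−1)/6)² = 5.444
te_F = (1 + 4·2 + 9)/6 = 18/6 = 3; σ²_F = ((9−1)/6)² = 1.778
te_G = (10 + 4·11 + 24)/6 = 78/6 = 13; σ²_G = ((24−10)/6)² = 5.444

Forward pass:
ES_A = 0; EF_A = 4
ES_B = 0; EF_B = 6
ES_C = 6; EF_C = 6+2 = 8
ES_D = max(EF_A=4, EF_B=6) = 6; EF_D = 6+3 = 9
ES_E = max(EF_A=4, EF_D=9) = 9; EF_E = 9+4 = 13
ES_F = 6; EF_F = 6+3 = 9
ES_G = max(EF_C=8, EF_E=13, EF_F=9) = 13; EF_G = 13+13 = 26
Expected project duration μ = 26 days. Critical path: B → D → E → G.

Variance along critical path = 5.444 + 1.778 + 5.444 + 5.444 = 18.111; σ = √18.111 = 4.256 days.
Z = (24 − 26) / 4.256 = -0.470
P(T ≤ 24) = Φ(-0.470) ≈ 0.319

0.319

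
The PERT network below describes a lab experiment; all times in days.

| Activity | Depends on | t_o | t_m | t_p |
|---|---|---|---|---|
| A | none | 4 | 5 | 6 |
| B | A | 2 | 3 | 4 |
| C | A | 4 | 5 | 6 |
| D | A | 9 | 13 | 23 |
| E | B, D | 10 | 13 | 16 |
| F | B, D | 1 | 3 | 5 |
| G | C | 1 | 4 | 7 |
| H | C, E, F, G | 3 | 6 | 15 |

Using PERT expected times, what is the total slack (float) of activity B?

te_A = (4 + 4·5 + 6)/6 = 30/6 = 5
te_B = (2 + 4·3 + 4)/6 = 18/6 = 3
te_C = (4 + 4·5 + 6)/6 = 30/6 = 5
te_D = (9 + 4·13 + 23)/6 = 84/6 = 14
te_E = (10 + 4·13 + 16)/6 = 78/6 = 13
te_F = (1 + 4·3 + 5)/6 = 18/6 = 3
te_G = (1 + 4·4 + 7)/6 = 24/6 = 4
te_H = (3 + 4·6 + 15)/6 = 42/6 = 7

Forward pass:
ES_A = 0; EF_A = 5
ES_B = 5; EF_B = 5+3 = 8
ES_C = 5; EF_C = 5+5 = 10
ES_D = 5; EF_D = 5+14 = 19
ES_E = max(EF_B=8, EF_D=19) = 19; EF_E = 19+13 = 32
ES_F = max(EF_B=8, EF_D=19) = 19; EF_F = 19+3 = 22
ES_G = 10; EF_G = 10+4 = 14
ES_H = max(EF_C=10, EF_E=32, EF_F=22, EF_G=14) = 32; EF_H = 32+7 = 39
Expected project duration μ = 39 days. Critical path: A → D → E → H.

Backward pass:
LF_H = 39; LS_H = 39−7 = 32
LF_G = LS_H = 32; LS_G = 32−4 = 28
LF_F = LS_H = 32; LS_F = 32−3 = 29
LF_E = LS_H = 32; LS_E = 32−13 = 19
LF_D = min(LS_E=19, LS_F=29) = 19; LS_D = 19−14 = 5
LF_C = min(LS_G=28, LS_H=32) = 28; LS_C = 28−5 = 23
LF_B = min(LS_E=19, LS_F=29) = 19; LS_B = 19−3 = 16
LF_A = min(LS_B=16, LS_C=23, LS_D=5) = 5; LS_A = 5−5 = 0
Slack_B = LS_B − ES_B = 16 − 5 = 11

11 days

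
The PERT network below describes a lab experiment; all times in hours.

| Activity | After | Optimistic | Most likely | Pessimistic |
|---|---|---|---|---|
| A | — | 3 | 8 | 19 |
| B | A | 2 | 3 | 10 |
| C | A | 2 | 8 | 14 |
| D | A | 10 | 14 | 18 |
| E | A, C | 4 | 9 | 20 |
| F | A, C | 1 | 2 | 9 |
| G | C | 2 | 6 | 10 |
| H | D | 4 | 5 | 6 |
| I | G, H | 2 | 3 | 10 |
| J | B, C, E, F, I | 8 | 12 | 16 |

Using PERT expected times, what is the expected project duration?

44 hours

te_A = (3 + 4·8 + 19)/6 = 54/6 = 9
te_B = (2 + 4·3 + 10)/6 = 24/6 = 4
te_C = (2 + 4·8 + 14)/6 = 48/6 = 8
te_D = (10 + 4·14 + 18)/6 = 84/6 = 14
te_E = (4 + 4·9 + 20)/6 = 60/6 = 10
te_F = (1 + 4·2 + 9)/6 = 18/6 = 3
te_G = (2 + 4·6 + 10)/6 = 36/6 = 6
te_H = (4 + 4·5 + 6)/6 = 30/6 = 5
te_I = (2 + 4·3 + 10)/6 = 24/6 = 4
te_J = (8 + 4·12 + 16)/6 = 72/6 = 12

Forward pass:
ES_A = 0; EF_A = 9
ES_B = 9; EF_B = 9+4 = 13
ES_C = 9; EF_C = 9+8 = 17
ES_D = 9; EF_D = 9+14 = 23
ES_E = max(EF_A=9, EF_C=17) = 17; EF_E = 17+10 = 27
ES_F = max(EF_A=9, EF_C=17) = 17; EF_F = 17+3 = 20
ES_G = 17; EF_G = 17+6 = 23
ES_H = 23; EF_H = 23+5 = 28
ES_I = max(EF_G=23, EF_H=28) = 28; EF_I = 28+4 = 32
ES_J = max(EF_B=13, EF_C=17, EF_E=27, EF_F=20, EF_I=32) = 32; EF_J = 32+12 = 44
Expected project duration μ = 44 hours. Critical path: A → D → H → I → J.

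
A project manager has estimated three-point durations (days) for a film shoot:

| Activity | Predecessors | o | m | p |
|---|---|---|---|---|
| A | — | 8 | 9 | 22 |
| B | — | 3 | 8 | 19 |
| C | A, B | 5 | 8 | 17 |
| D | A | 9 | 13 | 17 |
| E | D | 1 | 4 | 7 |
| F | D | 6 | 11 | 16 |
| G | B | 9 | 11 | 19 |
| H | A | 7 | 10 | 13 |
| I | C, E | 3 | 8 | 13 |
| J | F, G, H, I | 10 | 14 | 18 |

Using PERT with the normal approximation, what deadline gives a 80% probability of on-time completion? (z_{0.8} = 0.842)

te_A = (8 + 4·9 + 22)/6 = 66/6 = 11; σ²_A = ((22−8)/6)² = 5.444
te_B = (3 + 4·8 + 19)/6 = 54/6 = 9; σ²_B = ((19−3)/6)² = 7.111
te_C = (5 + 4·8 + 17)/6 = 54/6 = 9; σ²_C = ((17−5)/6)² = 4.000
te_D = (9 + 4·13 + 17)/6 = 78/6 = 13; σ²_D = ((17−9)/6)² = 1.778
te_E = (1 + 4·4 + 7)/6 = 24/6 = 4; σ²_E = ((7−1)/6)² = 1.000
te_F = (6 + 4·11 + 16)/6 = 66/6 = 11; σ²_F = ((16−6)/6)² = 2.778
te_G = (9 + 4·11 + 19)/6 = 72/6 = 12; σ²_G = ((19−9)/6)² = 2.778
te_H = (7 + 4·10 + 13)/6 = 60/6 = 10; σ²_H = ((13−7)/6)² = 1.000
te_I = (3 + 4·8 + 13)/6 = 48/6 = 8; σ²_I = ((13−3)/6)² = 2.778
te_J = (10 + 4·14 + 18)/6 = 84/6 = 14; σ²_J = ((18−10)/6)² = 1.778

Forward pass:
ES_A = 0; EF_A = 11
ES_B = 0; EF_B = 9
ES_C = max(EF_A=11, EF_B=9) = 11; EF_C = 11+9 = 20
ES_D = 11; EF_D = 11+13 = 24
ES_E = 24; EF_E = 24+4 = 28
ES_F = 24; EF_F = 24+11 = 35
ES_G = 9; EF_G = 9+12 = 21
ES_H = 11; EF_H = 11+10 = 21
ES_I = max(EF_C=20, EF_E=28) = 28; EF_I = 28+8 = 36
ES_J = max(EF_F=35, EF_G=21, EF_H=21, EF_I=36) = 36; EF_J = 36+14 = 50
Expected project duration μ = 50 days. Critical path: A → D → E → I → J.

Variance along critical path = 5.444 + 1.778 + 1.000 + 2.778 + 1.778 = 12.778; σ = 3.575 days.
D = μ + z·σ = 50 + 0.842·3.575 = 53.0 days

53.0 days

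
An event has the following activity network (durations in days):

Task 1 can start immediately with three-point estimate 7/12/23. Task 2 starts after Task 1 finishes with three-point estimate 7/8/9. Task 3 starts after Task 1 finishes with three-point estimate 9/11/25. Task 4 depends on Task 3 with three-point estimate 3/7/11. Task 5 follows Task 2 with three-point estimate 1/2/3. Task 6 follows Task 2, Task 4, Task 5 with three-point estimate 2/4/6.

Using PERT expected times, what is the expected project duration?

37 days

te_Task 1 = (7 + 4·12 + 23)/6 = 78/6 = 13
te_Task 2 = (7 + 4·8 + 9)/6 = 48/6 = 8
te_Task 3 = (9 + 4·11 + 25)/6 = 78/6 = 13
te_Task 4 = (3 + 4·7 + 11)/6 = 42/6 = 7
te_Task 5 = (1 + 4·2 + 3)/6 = 12/6 = 2
te_Task 6 = (2 + 4·4 + 6)/6 = 24/6 = 4

Forward pass:
ES_Task 1 = 0; EF_Task 1 = 13
ES_Task 2 = 13; EF_Task 2 = 13+8 = 21
ES_Task 3 = 13; EF_Task 3 = 13+13 = 26
ES_Task 4 = 26; EF_Task 4 = 26+7 = 33
ES_Task 5 = 21; EF_Task 5 = 21+2 = 23
ES_Task 6 = max(EF_Task 2=21, EF_Task 4=33, EF_Task 5=23) = 33; EF_Task 6 = 33+4 = 37
Expected project duration μ = 37 days. Critical path: Task 1 → Task 3 → Task 4 → Task 6.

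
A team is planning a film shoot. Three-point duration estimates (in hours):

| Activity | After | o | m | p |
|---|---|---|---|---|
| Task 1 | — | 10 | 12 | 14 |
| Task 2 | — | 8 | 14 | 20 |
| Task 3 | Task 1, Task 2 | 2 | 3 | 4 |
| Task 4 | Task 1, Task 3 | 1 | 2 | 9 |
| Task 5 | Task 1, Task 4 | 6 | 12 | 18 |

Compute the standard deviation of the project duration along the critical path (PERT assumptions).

3.14 hours

te_Task 1 = (10 + 4·12 + 14)/6 = 72/6 = 12; σ²_Task 1 = ((14−10)/6)² = 0.444
te_Task 2 = (8 + 4·14 + 20)/6 = 84/6 = 14; σ²_Task 2 = ((20−8)/6)² = 4.000
te_Task 3 = (2 + 4·3 + 4)/6 = 18/6 = 3; σ²_Task 3 = ((4−2)/6)² = 0.111
te_Task 4 = (1 + 4·2 + 9)/6 = 18/6 = 3; σ²_Task 4 = ((9−1)/6)² = 1.778
te_Task 5 = (6 + 4·12 + 18)/6 = 72/6 = 12; σ²_Task 5 = ((18−6)/6)² = 4.000

Forward pass:
ES_Task 1 = 0; EF_Task 1 = 12
ES_Task 2 = 0; EF_Task 2 = 14
ES_Task 3 = max(EF_Task 1=12, EF_Task 2=14) = 14; EF_Task 3 = 14+3 = 17
ES_Task 4 = max(EF_Task 1=12, EF_Task 3=17) = 17; EF_Task 4 = 17+3 = 20
ES_Task 5 = max(EF_Task 1=12, EF_Task 4=20) = 20; EF_Task 5 = 20+12 = 32
Expected project duration μ = 32 hours. Critical path: Task 2 → Task 3 → Task 4 → Task 5.

Variance along critical path = 4.000 + 0.111 + 1.778 + 4.000 = 9.889
σ = √9.889 = 3.145 hours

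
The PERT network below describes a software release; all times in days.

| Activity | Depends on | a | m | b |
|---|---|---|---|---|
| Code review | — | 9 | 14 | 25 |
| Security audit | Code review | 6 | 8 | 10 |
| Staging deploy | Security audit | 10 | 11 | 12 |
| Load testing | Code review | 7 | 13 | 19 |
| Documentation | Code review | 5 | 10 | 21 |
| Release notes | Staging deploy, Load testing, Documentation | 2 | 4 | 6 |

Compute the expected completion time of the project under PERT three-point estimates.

38 days

te_Code review = (9 + 4·14 + 25)/6 = 90/6 = 15
te_Security audit = (6 + 4·8 + 10)/6 = 48/6 = 8
te_Staging deploy = (10 + 4·11 + 12)/6 = 66/6 = 11
te_Load testing = (7 + 4·13 + 19)/6 = 78/6 = 13
te_Documentation = (5 + 4·10 + 21)/6 = 66/6 = 11
te_Release notes = (2 + 4·4 + 6)/6 = 24/6 = 4

Forward pass:
ES_Code review = 0; EF_Code review = 15
ES_Security audit = 15; EF_Security audit = 15+8 = 23
ES_Staging deploy = 23; EF_Staging deploy = 23+11 = 34
ES_Load testing = 15; EF_Load testing = 15+13 = 28
ES_Documentation = 15; EF_Documentation = 15+11 = 26
ES_Release notes = max(EF_Staging deploy=34, EF_Load testing=28, EF_Documentation=26) = 34; EF_Release notes = 34+4 = 38
Expected project duration μ = 38 days. Critical path: Code review → Security audit → Staging deploy → Release notes.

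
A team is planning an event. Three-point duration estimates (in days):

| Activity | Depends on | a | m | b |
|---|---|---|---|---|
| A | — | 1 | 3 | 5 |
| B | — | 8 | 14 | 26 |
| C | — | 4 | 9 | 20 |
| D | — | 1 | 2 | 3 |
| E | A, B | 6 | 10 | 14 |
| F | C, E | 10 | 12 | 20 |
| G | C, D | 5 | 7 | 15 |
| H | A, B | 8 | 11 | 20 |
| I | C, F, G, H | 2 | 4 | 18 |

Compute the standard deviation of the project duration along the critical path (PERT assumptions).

te_A = (1 + 4·3 + 5)/6 = 18/6 = 3; σ²_A = ((5−1)/6)² = 0.444
te_B = (8 + 4·14 + 26)/6 = 90/6 = 15; σ²_B = ((26−8)/6)² = 9.000
te_C = (4 + 4·9 + 20)/6 = 60/6 = 10; σ²_C = ((20−4)/6)² = 7.111
te_D = (1 + 4·2 + 3)/6 = 12/6 = 2; σ²_D = ((3−1)/6)² = 0.111
te_E = (6 + 4·10 + 14)/6 = 60/6 = 10; σ²_E = ((14−6)/6)² = 1.778
te_F = (10 + 4·12 + 20)/6 = 78/6 = 13; σ²_F = ((20−10)/6)² = 2.778
te_G = (5 + 4·7 + 15)/6 = 48/6 = 8; σ²_G = ((15−5)/6)² = 2.778
te_H = (8 + 4·11 + 20)/6 = 72/6 = 12; σ²_H = ((20−8)/6)² = 4.000
te_I = (2 + 4·4 + 18)/6 = 36/6 = 6; σ²_I = ((18−2)/6)² = 7.111

Forward pass:
ES_A = 0; EF_A = 3
ES_B = 0; EF_B = 15
ES_C = 0; EF_C = 10
ES_D = 0; EF_D = 2
ES_E = max(EF_A=3, EF_B=15) = 15; EF_E = 15+10 = 25
ES_F = max(EF_C=10, EF_E=25) = 25; EF_F = 25+13 = 38
ES_G = max(EF_C=10, EF_D=2) = 10; EF_G = 10+8 = 18
ES_H = max(EF_A=3, EF_B=15) = 15; EF_H = 15+12 = 27
ES_I = max(EF_C=10, EF_F=38, EF_G=18, EF_H=27) = 38; EF_I = 38+6 = 44
Expected project duration μ = 44 days. Critical path: B → E → F → I.

Variance along critical path = 9.000 + 1.778 + 2.778 + 7.111 = 20.667
σ = √20.667 = 4.546 days

4.55 days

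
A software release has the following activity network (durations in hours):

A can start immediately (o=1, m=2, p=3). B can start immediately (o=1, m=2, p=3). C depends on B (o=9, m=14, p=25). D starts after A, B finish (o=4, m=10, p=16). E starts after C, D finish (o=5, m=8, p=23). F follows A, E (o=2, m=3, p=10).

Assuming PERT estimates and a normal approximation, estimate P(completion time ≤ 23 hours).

te_A = (1 + 4·2 + 3)/6 = 12/6 = 2; σ²_A = ((3−1)/6)² = 0.111
te_B = (1 + 4·2 + 3)/6 = 12/6 = 2; σ²_B = ((3−1)/6)² = 0.111
te_C = (9 + 4·14 + 25)/6 = 90/6 = 15; σ²_C = ((25−9)/6)² = 7.111
te_D = (4 + 4·10 + 16)/6 = 60/6 = 10; σ²_D = ((16−4)/6)² = 4.000
te_E = (5 + 4·8 + 23)/6 = 60/6 = 10; σ²_E = ((23−5)/6)² = 9.000
te_F = (2 + 4·3 + 10)/6 = 24/6 = 4; σ²_F = ((10−2)/6)² = 1.778

Forward pass:
ES_A = 0; EF_A = 2
ES_B = 0; EF_B = 2
ES_C = 2; EF_C = 2+15 = 17
ES_D = max(EF_A=2, EF_B=2) = 2; EF_D = 2+10 = 12
ES_E = max(EF_C=17, EF_D=12) = 17; EF_E = 17+10 = 27
ES_F = max(EF_A=2, EF_E=27) = 27; EF_F = 27+4 = 31
Expected project duration μ = 31 hours. Critical path: B → C → E → F.

Variance along critical path = 0.111 + 7.111 + 9.000 + 1.778 = 18.000; σ = √18.000 = 4.243 hours.
Z = (23 − 31) / 4.243 = -1.886
P(T ≤ 23) = Φ(-1.886) ≈ 0.030

0.030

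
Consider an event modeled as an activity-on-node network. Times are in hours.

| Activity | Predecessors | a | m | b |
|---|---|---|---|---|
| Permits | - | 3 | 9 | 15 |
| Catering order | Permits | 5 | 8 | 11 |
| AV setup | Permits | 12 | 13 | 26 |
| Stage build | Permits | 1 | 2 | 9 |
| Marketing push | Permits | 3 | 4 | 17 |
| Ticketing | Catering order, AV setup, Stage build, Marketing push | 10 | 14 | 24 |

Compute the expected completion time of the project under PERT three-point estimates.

te_Permits = (3 + 4·9 + 15)/6 = 54/6 = 9
te_Catering order = (5 + 4·8 + 11)/6 = 48/6 = 8
te_AV setup = (12 + 4·13 + 26)/6 = 90/6 = 15
te_Stage build = (1 + 4·2 + 9)/6 = 18/6 = 3
te_Marketing push = (3 + 4·4 + 17)/6 = 36/6 = 6
te_Ticketing = (10 + 4·14 + 24)/6 = 90/6 = 15

Forward pass:
ES_Permits = 0; EF_Permits = 9
ES_Catering order = 9; EF_Catering order = 9+8 = 17
ES_AV setup = 9; EF_AV setup = 9+15 = 24
ES_Stage build = 9; EF_Stage build = 9+3 = 12
ES_Marketing push = 9; EF_Marketing push = 9+6 = 15
ES_Ticketing = max(EF_Catering order=17, EF_AV setup=24, EF_Stage build=12, EF_Marketing push=15) = 24; EF_Ticketing = 24+15 = 39
Expected project duration μ = 39 hours. Critical path: Permits → AV setup → Ticketing.

39 hours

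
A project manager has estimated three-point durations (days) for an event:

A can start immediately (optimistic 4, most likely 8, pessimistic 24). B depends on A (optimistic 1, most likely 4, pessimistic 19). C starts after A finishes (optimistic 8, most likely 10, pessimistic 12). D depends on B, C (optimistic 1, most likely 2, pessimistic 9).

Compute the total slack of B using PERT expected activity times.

4 days

te_A = (4 + 4·8 + 24)/6 = 60/6 = 10
te_B = (1 + 4·4 + 19)/6 = 36/6 = 6
te_C = (8 + 4·10 + 12)/6 = 60/6 = 10
te_D = (1 + 4·2 + 9)/6 = 18/6 = 3

Forward pass:
ES_A = 0; EF_A = 10
ES_B = 10; EF_B = 10+6 = 16
ES_C = 10; EF_C = 10+10 = 20
ES_D = max(EF_B=16, EF_C=20) = 20; EF_D = 20+3 = 23
Expected project duration μ = 23 days. Critical path: A → C → D.

Backward pass:
LF_D = 23; LS_D = 23−3 = 20
LF_C = LS_D = 20; LS_C = 20−10 = 10
LF_B = LS_D = 20; LS_B = 20−6 = 14
LF_A = min(LS_B=14, LS_C=10) = 10; LS_A = 10−10 = 0
Slack_B = LS_B − ES_B = 14 − 10 = 4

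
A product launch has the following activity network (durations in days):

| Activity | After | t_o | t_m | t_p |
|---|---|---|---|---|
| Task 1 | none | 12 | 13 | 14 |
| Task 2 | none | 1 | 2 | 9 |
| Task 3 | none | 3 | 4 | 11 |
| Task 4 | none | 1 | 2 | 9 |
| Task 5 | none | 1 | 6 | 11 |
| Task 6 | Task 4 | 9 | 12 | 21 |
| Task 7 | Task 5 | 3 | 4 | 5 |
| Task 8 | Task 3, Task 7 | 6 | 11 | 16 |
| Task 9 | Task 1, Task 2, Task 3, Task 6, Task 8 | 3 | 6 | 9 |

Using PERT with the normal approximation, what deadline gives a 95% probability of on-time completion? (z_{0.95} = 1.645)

te_Task 1 = (12 + 4·13 + 14)/6 = 78/6 = 13; σ²_Task 1 = ((14−12)/6)² = 0.111
te_Task 2 = (1 + 4·2 + 9)/6 = 18/6 = 3; σ²_Task 2 = ((9−1)/6)² = 1.778
te_Task 3 = (3 + 4·4 + 11)/6 = 30/6 = 5; σ²_Task 3 = ((11−3)/6)² = 1.778
te_Task 4 = (1 + 4·2 + 9)/6 = 18/6 = 3; σ²_Task 4 = ((9−1)/6)² = 1.778
te_Task 5 = (1 + 4·6 + 11)/6 = 36/6 = 6; σ²_Task 5 = ((11−1)/6)² = 2.778
te_Task 6 = (9 + 4·12 + 21)/6 = 78/6 = 13; σ²_Task 6 = ((21−9)/6)² = 4.000
te_Task 7 = (3 + 4·4 + 5)/6 = 24/6 = 4; σ²_Task 7 = ((5−3)/6)² = 0.111
te_Task 8 = (6 + 4·11 + 16)/6 = 66/6 = 11; σ²_Task 8 = ((16−6)/6)² = 2.778
te_Task 9 = (3 + 4·6 + 9)/6 = 36/6 = 6; σ²_Task 9 = ((9−3)/6)² = 1.000

Forward pass:
ES_Task 1 = 0; EF_Task 1 = 13
ES_Task 2 = 0; EF_Task 2 = 3
ES_Task 3 = 0; EF_Task 3 = 5
ES_Task 4 = 0; EF_Task 4 = 3
ES_Task 5 = 0; EF_Task 5 = 6
ES_Task 6 = 3; EF_Task 6 = 3+13 = 16
ES_Task 7 = 6; EF_Task 7 = 6+4 = 10
ES_Task 8 = max(EF_Task 3=5, EF_Task 7=10) = 10; EF_Task 8 = 10+11 = 21
ES_Task 9 = max(EF_Task 1=13, EF_Task 2=3, EF_Task 3=5, EF_Task 6=16, EF_Task 8=21) = 21; EF_Task 9 = 21+6 = 27
Expected project duration μ = 27 days. Critical path: Task 5 → Task 7 → Task 8 → Task 9.

Variance along critical path = 2.778 + 0.111 + 2.778 + 1.000 = 6.667; σ = 2.582 days.
D = μ + z·σ = 27 + 1.645·2.582 = 31.2 days

31.2 days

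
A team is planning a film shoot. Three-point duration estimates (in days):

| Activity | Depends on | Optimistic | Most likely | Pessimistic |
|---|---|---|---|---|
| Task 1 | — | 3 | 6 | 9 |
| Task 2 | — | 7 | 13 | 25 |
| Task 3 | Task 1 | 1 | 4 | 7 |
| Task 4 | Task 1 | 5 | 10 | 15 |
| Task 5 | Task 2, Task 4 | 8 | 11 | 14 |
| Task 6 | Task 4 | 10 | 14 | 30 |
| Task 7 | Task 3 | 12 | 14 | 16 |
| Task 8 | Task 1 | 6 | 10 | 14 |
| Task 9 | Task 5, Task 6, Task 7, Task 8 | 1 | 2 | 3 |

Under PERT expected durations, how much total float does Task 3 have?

te_Task 1 = (3 + 4·6 + 9)/6 = 36/6 = 6
te_Task 2 = (7 + 4·13 + 25)/6 = 84/6 = 14
te_Task 3 = (1 + 4·4 + 7)/6 = 24/6 = 4
te_Task 4 = (5 + 4·10 + 15)/6 = 60/6 = 10
te_Task 5 = (8 + 4·11 + 14)/6 = 66/6 = 11
te_Task 6 = (10 + 4·14 + 30)/6 = 96/6 = 16
te_Task 7 = (12 + 4·14 + 16)/6 = 84/6 = 14
te_Task 8 = (6 + 4·10 + 14)/6 = 60/6 = 10
te_Task 9 = (1 + 4·2 + 3)/6 = 12/6 = 2

Forward pass:
ES_Task 1 = 0; EF_Task 1 = 6
ES_Task 2 = 0; EF_Task 2 = 14
ES_Task 3 = 6; EF_Task 3 = 6+4 = 10
ES_Task 4 = 6; EF_Task 4 = 6+10 = 16
ES_Task 5 = max(EF_Task 2=14, EF_Task 4=16) = 16; EF_Task 5 = 16+11 = 27
ES_Task 6 = 16; EF_Task 6 = 16+16 = 32
ES_Task 7 = 10; EF_Task 7 = 10+14 = 24
ES_Task 8 = 6; EF_Task 8 = 6+10 = 16
ES_Task 9 = max(EF_Task 5=27, EF_Task 6=32, EF_Task 7=24, EF_Task 8=16) = 32; EF_Task 9 = 32+2 = 34
Expected project duration μ = 34 days. Critical path: Task 1 → Task 4 → Task 6 → Task 9.

Backward pass:
LF_Task 9 = 34; LS_Task 9 = 34−2 = 32
LF_Task 8 = LS_Task 9 = 32; LS_Task 8 = 32−10 = 22
LF_Task 7 = LS_Task 9 = 32; LS_Task 7 = 32−14 = 18
LF_Task 6 = LS_Task 9 = 32; LS_Task 6 = 32−16 = 16
LF_Task 5 = LS_Task 9 = 32; LS_Task 5 = 32−11 = 21
LF_Task 4 = min(LS_Task 5=21, LS_Task 6=16) = 16; LS_Task 4 = 16−10 = 6
LF_Task 3 = LS_Task 7 = 18; LS_Task 3 = 18−4 = 14
LF_Task 2 = LS_Task 5 = 21; LS_Task 2 = 21−14 = 7
LF_Task 1 = min(LS_Task 3=14, LS_Task 4=6, LS_Task 8=22) = 6; LS_Task 1 = 6−6 = 0
Slack_Task 3 = LS_Task 3 − ES_Task 3 = 14 − 6 = 8

8 days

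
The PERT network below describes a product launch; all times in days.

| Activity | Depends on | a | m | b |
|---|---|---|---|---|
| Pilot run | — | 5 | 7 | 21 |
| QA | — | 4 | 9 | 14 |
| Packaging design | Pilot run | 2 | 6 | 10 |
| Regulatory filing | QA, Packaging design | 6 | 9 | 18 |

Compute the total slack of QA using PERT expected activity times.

6 days

te_Pilot run = (5 + 4·7 + 21)/6 = 54/6 = 9
te_QA = (4 + 4·9 + 14)/6 = 54/6 = 9
te_Packaging design = (2 + 4·6 + 10)/6 = 36/6 = 6
te_Regulatory filing = (6 + 4·9 + 18)/6 = 60/6 = 10

Forward pass:
ES_Pilot run = 0; EF_Pilot run = 9
ES_QA = 0; EF_QA = 9
ES_Packaging design = 9; EF_Packaging design = 9+6 = 15
ES_Regulatory filing = max(EF_QA=9, EF_Packaging design=15) = 15; EF_Regulatory filing = 15+10 = 25
Expected project duration μ = 25 days. Critical path: Pilot run → Packaging design → Regulatory filing.

Backward pass:
LF_Regulatory filing = 25; LS_Regulatory filing = 25−10 = 15
LF_Packaging design = LS_Regulatory filing = 15; LS_Packaging design = 15−6 = 9
LF_QA = LS_Regulatory filing = 15; LS_QA = 15−9 = 6
LF_Pilot run = LS_Packaging design = 9; LS_Pilot run = 9−9 = 0
Slack_QA = LS_QA − ES_QA = 6 − 0 = 6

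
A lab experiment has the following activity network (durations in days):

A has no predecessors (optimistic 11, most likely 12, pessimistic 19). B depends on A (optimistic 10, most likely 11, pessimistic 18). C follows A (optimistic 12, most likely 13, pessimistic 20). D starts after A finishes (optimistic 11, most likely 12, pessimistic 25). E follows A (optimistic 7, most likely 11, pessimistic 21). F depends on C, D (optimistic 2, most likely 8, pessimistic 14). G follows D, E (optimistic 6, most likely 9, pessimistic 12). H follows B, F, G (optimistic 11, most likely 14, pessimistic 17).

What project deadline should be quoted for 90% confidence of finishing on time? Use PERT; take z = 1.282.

53.9 days

te_A = (11 + 4·12 + 19)/6 = 78/6 = 13; σ²_A = ((19−11)/6)² = 1.778
te_B = (10 + 4·11 + 18)/6 = 72/6 = 12; σ²_B = ((18−10)/6)² = 1.778
te_C = (12 + 4·13 + 20)/6 = 84/6 = 14; σ²_C = ((20−12)/6)² = 1.778
te_D = (11 + 4·12 + 25)/6 = 84/6 = 14; σ²_D = ((25−11)/6)² = 5.444
te_E = (7 + 4·11 + 21)/6 = 72/6 = 12; σ²_E = ((21−7)/6)² = 5.444
te_F = (2 + 4·8 + 14)/6 = 48/6 = 8; σ²_F = ((14−2)/6)² = 4.000
te_G = (6 + 4·9 + 12)/6 = 54/6 = 9; σ²_G = ((12−6)/6)² = 1.000
te_H = (11 + 4·14 + 17)/6 = 84/6 = 14; σ²_H = ((17−11)/6)² = 1.000

Forward pass:
ES_A = 0; EF_A = 13
ES_B = 13; EF_B = 13+12 = 25
ES_C = 13; EF_C = 13+14 = 27
ES_D = 13; EF_D = 13+14 = 27
ES_E = 13; EF_E = 13+12 = 25
ES_F = max(EF_C=27, EF_D=27) = 27; EF_F = 27+8 = 35
ES_G = max(EF_D=27, EF_E=25) = 27; EF_G = 27+9 = 36
ES_H = max(EF_B=25, EF_F=35, EF_G=36) = 36; EF_H = 36+14 = 50
Expected project duration μ = 50 days. Critical path: A → D → G → H.

Variance along critical path = 1.778 + 5.444 + 1.000 + 1.000 = 9.222; σ = 3.037 days.
D = μ + z·σ = 50 + 1.282·3.037 = 53.9 days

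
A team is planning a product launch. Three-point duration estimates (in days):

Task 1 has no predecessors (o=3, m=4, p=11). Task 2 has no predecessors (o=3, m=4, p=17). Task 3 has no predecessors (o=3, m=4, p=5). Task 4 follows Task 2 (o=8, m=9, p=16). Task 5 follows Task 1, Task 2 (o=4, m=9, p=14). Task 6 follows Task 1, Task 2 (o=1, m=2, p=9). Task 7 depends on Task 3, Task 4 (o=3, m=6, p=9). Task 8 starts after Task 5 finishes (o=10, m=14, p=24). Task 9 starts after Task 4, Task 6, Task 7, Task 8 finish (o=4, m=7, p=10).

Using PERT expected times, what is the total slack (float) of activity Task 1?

1 days

te_Task 1 = (3 + 4·4 + 11)/6 = 30/6 = 5
te_Task 2 = (3 + 4·4 + 17)/6 = 36/6 = 6
te_Task 3 = (3 + 4·4 + 5)/6 = 24/6 = 4
te_Task 4 = (8 + 4·9 + 16)/6 = 60/6 = 10
te_Task 5 = (4 + 4·9 + 14)/6 = 54/6 = 9
te_Task 6 = (1 + 4·2 + 9)/6 = 18/6 = 3
te_Task 7 = (3 + 4·6 + 9)/6 = 36/6 = 6
te_Task 8 = (10 + 4·14 + 24)/6 = 90/6 = 15
te_Task 9 = (4 + 4·7 + 10)/6 = 42/6 = 7

Forward pass:
ES_Task 1 = 0; EF_Task 1 = 5
ES_Task 2 = 0; EF_Task 2 = 6
ES_Task 3 = 0; EF_Task 3 = 4
ES_Task 4 = 6; EF_Task 4 = 6+10 = 16
ES_Task 5 = max(EF_Task 1=5, EF_Task 2=6) = 6; EF_Task 5 = 6+9 = 15
ES_Task 6 = max(EF_Task 1=5, EF_Task 2=6) = 6; EF_Task 6 = 6+3 = 9
ES_Task 7 = max(EF_Task 3=4, EF_Task 4=16) = 16; EF_Task 7 = 16+6 = 22
ES_Task 8 = 15; EF_Task 8 = 15+15 = 30
ES_Task 9 = max(EF_Task 4=16, EF_Task 6=9, EF_Task 7=22, EF_Task 8=30) = 30; EF_Task 9 = 30+7 = 37
Expected project duration μ = 37 days. Critical path: Task 2 → Task 5 → Task 8 → Task 9.

Backward pass:
LF_Task 9 = 37; LS_Task 9 = 37−7 = 30
LF_Task 8 = LS_Task 9 = 30; LS_Task 8 = 30−15 = 15
LF_Task 7 = LS_Task 9 = 30; LS_Task 7 = 30−6 = 24
LF_Task 6 = LS_Task 9 = 30; LS_Task 6 = 30−3 = 27
LF_Task 5 = LS_Task 8 = 15; LS_Task 5 = 15−9 = 6
LF_Task 4 = min(LS_Task 7=24, LS_Task 9=30) = 24; LS_Task 4 = 24−10 = 14
LF_Task 3 = LS_Task 7 = 24; LS_Task 3 = 24−4 = 20
LF_Task 2 = min(LS_Task 4=14, LS_Task 5=6, LS_Task 6=27) = 6; LS_Task 2 = 6−6 = 0
LF_Task 1 = min(LS_Task 5=6, LS_Task 6=27) = 6; LS_Task 1 = 6−5 = 1
Slack_Task 1 = LS_Task 1 − ES_Task 1 = 1 − 0 = 1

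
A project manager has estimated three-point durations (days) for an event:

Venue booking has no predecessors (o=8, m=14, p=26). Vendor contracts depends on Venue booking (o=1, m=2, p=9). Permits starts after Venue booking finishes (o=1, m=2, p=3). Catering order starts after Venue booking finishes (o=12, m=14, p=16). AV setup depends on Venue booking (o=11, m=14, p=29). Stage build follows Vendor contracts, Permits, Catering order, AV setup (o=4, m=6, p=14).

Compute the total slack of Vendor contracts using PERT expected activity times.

te_Venue booking = (8 + 4·14 + 26)/6 = 90/6 = 15
te_Vendor contracts = (1 + 4·2 + 9)/6 = 18/6 = 3
te_Permits = (1 + 4·2 + 3)/6 = 12/6 = 2
te_Catering order = (12 + 4·14 + 16)/6 = 84/6 = 14
te_AV setup = (11 + 4·14 + 29)/6 = 96/6 = 16
te_Stage build = (4 + 4·6 + 14)/6 = 42/6 = 7

Forward pass:
ES_Venue booking = 0; EF_Venue booking = 15
ES_Vendor contracts = 15; EF_Vendor contracts = 15+3 = 18
ES_Permits = 15; EF_Permits = 15+2 = 17
ES_Catering order = 15; EF_Catering order = 15+14 = 29
ES_AV setup = 15; EF_AV setup = 15+16 = 31
ES_Stage build = max(EF_Vendor contracts=18, EF_Permits=17, EF_Catering order=29, EF_AV setup=31) = 31; EF_Stage build = 31+7 = 38
Expected project duration μ = 38 days. Critical path: Venue booking → AV setup → Stage build.

Backward pass:
LF_Stage build = 38; LS_Stage build = 38−7 = 31
LF_AV setup = LS_Stage build = 31; LS_AV setup = 31−16 = 15
LF_Catering order = LS_Stage build = 31; LS_Catering order = 31−14 = 17
LF_Permits = LS_Stage build = 31; LS_Permits = 31−2 = 29
LF_Vendor contracts = LS_Stage build = 31; LS_Vendor contracts = 31−3 = 28
LF_Venue booking = min(LS_Vendor contracts=28, LS_Permits=29, LS_Catering order=17, LS_AV setup=15) = 15; LS_Venue booking = 15−15 = 0
Slack_Vendor contracts = LS_Vendor contracts − ES_Vendor contracts = 28 − 15 = 13

13 days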